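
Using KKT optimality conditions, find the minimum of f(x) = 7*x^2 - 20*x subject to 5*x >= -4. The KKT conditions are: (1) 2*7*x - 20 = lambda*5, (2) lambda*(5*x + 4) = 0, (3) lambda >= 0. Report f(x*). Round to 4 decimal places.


Step 1: Try lambda = 0 (constraint inactive).
Stationarity: 2*7*x - 20 = 0
x* = 20/(2*7) = 10/7 = 1.4286 (rounded; the exact value 10/7 is used below)
Check constraint: 5*1.4286 = 7.143 >= -4 -- satisfied.
Step 2: Compute optimal value.
f(x*) = 7*(10/7)^2 - 20*(10/7) = -14.2857


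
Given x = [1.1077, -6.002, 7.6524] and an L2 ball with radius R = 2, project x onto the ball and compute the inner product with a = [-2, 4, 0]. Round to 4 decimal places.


Step 1: Compute ||x|| (intermediates to 6 decimals).
||x|| = sqrt(1.1077^2 + (-6.002)^2 + 7.6524^2) = 9.78827
Step 2: Project.
Since ||x|| > R, scale = R/||x|| = 2/9.78827 = 0.204326, proj(x) = scale * x
proj(x) = [0.226332, -1.226365, 1.563584]
Step 3: Dot product.
a^T * proj(x) = -2*0.226332 + 4*(-1.226365) + 0*1.563584 = -5.3581


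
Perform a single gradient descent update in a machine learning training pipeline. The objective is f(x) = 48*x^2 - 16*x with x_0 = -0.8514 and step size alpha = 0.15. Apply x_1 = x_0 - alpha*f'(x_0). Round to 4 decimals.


We compute the gradient at x_0 and apply the update.
f'(x) = 96*x - 16
f'(-0.8514) = 96*-0.8514 - 16 = -97.7344
x_1 = -0.8514 - 0.15*-97.7344 = 13.8088


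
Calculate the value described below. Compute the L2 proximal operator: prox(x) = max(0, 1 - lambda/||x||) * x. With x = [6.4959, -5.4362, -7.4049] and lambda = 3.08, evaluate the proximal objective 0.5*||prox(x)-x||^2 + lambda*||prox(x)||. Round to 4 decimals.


Step 1: Compute ||x||.
||x|| = 11.2508
Step 2: Compute scaling factor.
scale = max(0, 1 - 3.08/11.2508) = 0.7262
Step 3: prox(x) = [4.7176, -3.948, -5.3778]
||prox(x)|| = 8.1708
Step 4: Proximal objective.
0.5*||prox-x||^2 = 4.7432
lambda*||prox|| = 25.1661
Total = 29.9094


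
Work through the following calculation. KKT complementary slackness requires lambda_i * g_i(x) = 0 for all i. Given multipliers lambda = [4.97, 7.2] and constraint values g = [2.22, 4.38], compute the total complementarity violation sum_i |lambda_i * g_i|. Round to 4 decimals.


KKT complementary slackness check:
lambda_1 * g_1 = 4.97 * 2.22 = 11.0334
lambda_2 * g_2 = 7.2 * 4.38 = 31.536
Total violation = 11.0334 + 31.536 = 42.5694


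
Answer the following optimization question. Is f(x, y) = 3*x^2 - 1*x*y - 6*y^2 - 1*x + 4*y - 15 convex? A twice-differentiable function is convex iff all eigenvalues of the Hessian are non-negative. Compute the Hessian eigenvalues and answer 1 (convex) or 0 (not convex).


The Hessian of f(x,y) = 3*x^2 - 1*x*y - 6*y^2 - 1*x + 4*y - 15 is:
H = [[6, -1], [-1, -12]]
Trace = 6 - 12 = -6
Determinant = 6*-12 - (-1)^2 = -73
Discriminant = (-6)^2 - 4*-73 = 328.0
Eigenvalues: lambda_1 = -12.0554, lambda_2 = 6.0554
The function is not convex.

0


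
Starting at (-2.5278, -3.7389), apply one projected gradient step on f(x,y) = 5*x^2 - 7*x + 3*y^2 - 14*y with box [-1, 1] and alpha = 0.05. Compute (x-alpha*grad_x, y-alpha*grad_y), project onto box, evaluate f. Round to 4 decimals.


Step 1: Compute gradient at (-2.5278, -3.7389).
grad_x = 2*5*-2.5278 - 7 = -32.278
grad_y = 2*3*-3.7389 - 14 = -36.4334
Step 2: Gradient step.
x_raw = -2.5278 - 0.05*-32.278 = -0.9139
y_raw = -3.7389 - 0.05*-36.4334 = -1.9172
Step 3: Project onto [-1, 1].
x_proj = clip(-0.9139) = -0.9139
y_proj = clip(-1.9172) = -1.0
Step 4: Evaluate f.
f(-0.9139, -1.0) = 27.5734


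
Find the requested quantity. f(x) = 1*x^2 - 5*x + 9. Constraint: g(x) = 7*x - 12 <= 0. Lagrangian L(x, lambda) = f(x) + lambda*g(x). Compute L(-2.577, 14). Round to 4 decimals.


Step 1: Evaluate f(x).
f(-2.577) = 1*(-2.577)^2 - 5*(-2.577) + 9 = 28.5259
Step 2: Evaluate g(x).
g(-2.577) = 7*-2.577 - 12 = -30.039
Step 3: Compute Lagrangian.
L = 28.5259 + 14*-30.039 = -392.0201


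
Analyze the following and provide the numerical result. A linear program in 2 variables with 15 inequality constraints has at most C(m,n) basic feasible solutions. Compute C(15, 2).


Each vertex corresponds to some choice of n active constraints out of m, so the number of vertices is at most C(m, n) = m! / (n!(m-n)!).
m = 15, n = 2
Numerator: 15 * 14
Denominator: 2! = 2
C(15, 2) = 105


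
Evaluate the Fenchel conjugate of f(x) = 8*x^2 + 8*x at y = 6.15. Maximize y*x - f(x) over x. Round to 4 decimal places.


f*(y) = sup_x {y*x - a*x^2 - b*x} = sup_x {(y-b)*x - a*x^2}
FOC: (y - b) - 2a*x = 0 => x* = (y - b)/(2a)
x* = (6.15 - 8)/(2*8) = -0.1156
f*(6.15) = (y-b)^2/(4a) = (6.15 - 8)^2/(4*8)
= 3.4225/32 = 0.107


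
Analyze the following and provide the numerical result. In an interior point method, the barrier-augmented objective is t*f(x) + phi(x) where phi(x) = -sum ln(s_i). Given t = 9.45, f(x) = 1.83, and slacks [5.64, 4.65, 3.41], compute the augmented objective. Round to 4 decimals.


Step 1: Compute log-barrier.
ln values: [1.7299, 1.5369, 1.2267]
phi = -(1.7299 + 1.5369 + 1.2267) = -4.4935
Step 2: Compute augmented objective.
t*f(x) = 9.45*1.83 = 17.2935
Total = 17.2935 - 4.4935 = 12.8


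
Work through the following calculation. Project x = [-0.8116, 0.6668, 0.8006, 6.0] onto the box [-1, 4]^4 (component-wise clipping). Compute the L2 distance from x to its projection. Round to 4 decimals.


Project each component onto [-1, 4].
clip(-0.8116) = -0.8116, clip(0.6668) = 0.6668, clip(0.8006) = 0.8006, clip(6.0) = 4.0
Projection = [-0.8116, 0.6668, 0.8006, 4.0]
Squared diffs: [0.0, 0.0, 0.0, 4.0]
Distance = sqrt(4.0) = 2.0


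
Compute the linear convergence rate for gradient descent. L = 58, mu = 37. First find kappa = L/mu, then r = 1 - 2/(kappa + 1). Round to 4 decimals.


Step 1: Compute the condition number.
kappa = L/mu = 58/37 = 1.5676
Step 2: Compute the convergence rate.
r = 1 - 2/(kappa + 1) = 1 - 2*mu/(L + mu) = (L - mu)/(L + mu) = 21/95 = 0.2211


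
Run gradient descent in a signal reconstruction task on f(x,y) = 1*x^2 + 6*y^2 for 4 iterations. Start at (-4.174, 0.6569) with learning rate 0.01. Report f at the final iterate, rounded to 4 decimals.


Gradient descent on f(x,y) = 1*x^2 + 6*y^2.
Starting point: (-4.174, 0.6569), alpha = 0.01
Step 1: grad_x = 2*1*-4.174 = -8.348, grad_y = 2*6*0.6569 = 7.8828
  x_1 = -4.174 - 0.01*-8.348 = -4.0905
  y_1 = 0.6569 - 0.01*7.8828 = 0.5781
Step 2: grad_x = 2*1*-4.0905 = -8.181, grad_y = 2*6*0.5781 = 6.9369
  x_2 = -4.0905 - 0.01*-8.181 = -4.0087
  y_2 = 0.5781 - 0.01*6.9369 = 0.5087
Step 3: grad_x = 2*1*-4.0087 = -8.0174, grad_y = 2*6*0.5087 = 6.1044
  x_3 = -4.0087 - 0.01*-8.0174 = -3.9285
  y_3 = 0.5087 - 0.01*6.1044 = 0.4477
Step 4: grad_x = 2*1*-3.9285 = -7.8571, grad_y = 2*6*0.4477 = 5.3719
  x_4 = -3.9285 - 0.01*-7.8571 = -3.85
  y_4 = 0.4477 - 0.01*5.3719 = 0.3939
f(-3.85, 0.3939) = 1*(-3.85)^2 + 6*0.3939^2 = 15.7534


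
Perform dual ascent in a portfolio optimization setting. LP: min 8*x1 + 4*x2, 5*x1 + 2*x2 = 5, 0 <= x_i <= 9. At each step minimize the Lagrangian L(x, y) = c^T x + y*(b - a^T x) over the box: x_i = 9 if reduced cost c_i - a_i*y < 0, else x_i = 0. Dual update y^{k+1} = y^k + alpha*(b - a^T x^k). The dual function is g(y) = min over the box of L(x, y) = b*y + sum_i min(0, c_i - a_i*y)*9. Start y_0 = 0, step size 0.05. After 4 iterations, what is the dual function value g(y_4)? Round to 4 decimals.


Dual ascent for LP: min 8*x1 + 4*x2, 5*x1 + 2*x2 = 5, 0 <= x_i <= 9
Step 1: y^k = 0.0, reduced costs: (8.0, 4.0)
  x^k = (0.0, 0.0), subgradient = b - a^T x = 5.0
  y^{k+1} = 0.0 + 0.05*5.0 = 0.25
Step 2: y^k = 0.25, reduced costs: (6.75, 3.5)
  x^k = (0.0, 0.0), subgradient = b - a^T x = 5.0
  y^{k+1} = 0.25 + 0.05*5.0 = 0.5
Step 3: y^k = 0.5, reduced costs: (5.5, 3.0)
  x^k = (0.0, 0.0), subgradient = b - a^T x = 5.0
  y^{k+1} = 0.5 + 0.05*5.0 = 0.75
Step 4: y^k = 0.75, reduced costs: (4.25, 2.5)
  x^k = (0.0, 0.0), subgradient = b - a^T x = 5.0
  y^{k+1} = 0.75 + 0.05*5.0 = 1.0
Dual objective at y_4 = 1.0: reduced costs (3.0, 2.0), box minimizer x = (0.0, 0.0)
g(y_4) = b*y + (c1 - a1*y)*x1 + (c2 - a2*y)*x2 = 5*1.0 + 3.0*0.0 + 2.0*0.0 = 5.0 + 0.0 + 0.0 = 5.0


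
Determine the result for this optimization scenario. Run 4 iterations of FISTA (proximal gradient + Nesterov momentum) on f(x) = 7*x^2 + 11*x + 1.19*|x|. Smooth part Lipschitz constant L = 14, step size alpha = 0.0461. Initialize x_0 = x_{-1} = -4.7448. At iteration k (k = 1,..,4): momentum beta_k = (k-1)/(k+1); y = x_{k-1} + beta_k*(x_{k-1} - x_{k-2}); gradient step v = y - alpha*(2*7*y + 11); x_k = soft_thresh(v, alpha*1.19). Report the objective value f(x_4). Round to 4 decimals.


FISTA on f(x) = 7*x^2 + 11*x + 1.19*|x|
L = 14, alpha = 0.0461
Iteration 1: beta = 0.0, y = -4.7448 + 0.0*(-4.7448 + 4.7448) = -4.7448
  grad(y) = -55.4272, v = y - alpha*grad = -2.1896
  prox(v) = soft_thresh(-2.1896, 0.0549) = -2.1347
Iteration 2: beta = 0.3333, y = -2.1347 + 0.3333*(-2.1347 + 4.7448) = -1.2647
  grad(y) = -6.7062, v = y - alpha*grad = -0.9556
  prox(v) = soft_thresh(-0.9556, 0.0549) = -0.9007
Iteration 3: beta = 0.5, y = -0.9007 + 0.5*(-0.9007 + 2.1347) = -0.2837
  grad(y) = 7.0282, v = y - alpha*grad = -0.6077
  prox(v) = soft_thresh(-0.6077, 0.0549) = -0.5528
Iteration 4: beta = 0.6, y = -0.5528 + 0.6*(-0.5528 + 0.9007) = -0.3441
  grad(y) = 6.1824, v = y - alpha*grad = -0.6291
  prox(v) = soft_thresh(-0.6291, 0.0549) = -0.5743
f(x_4) = 7*(-0.5743)^2 + 11*(-0.5743) + 1.19*|-0.5743| = -3.3251


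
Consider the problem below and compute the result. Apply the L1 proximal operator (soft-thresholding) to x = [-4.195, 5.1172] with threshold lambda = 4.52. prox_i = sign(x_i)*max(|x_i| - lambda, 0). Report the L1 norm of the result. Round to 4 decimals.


Soft-thresholding with lambda = 4.52:
prox(-4.195) = sign(-4.195)*max(|-4.195| - 4.52, 0) = 0.0
prox(5.1172) = sign(5.1172)*max(|5.1172| - 4.52, 0) = 0.5972
prox(x) = [0.0, 0.5972]
||prox(x)||_1 = 0.0 + 0.5972 = 0.5972


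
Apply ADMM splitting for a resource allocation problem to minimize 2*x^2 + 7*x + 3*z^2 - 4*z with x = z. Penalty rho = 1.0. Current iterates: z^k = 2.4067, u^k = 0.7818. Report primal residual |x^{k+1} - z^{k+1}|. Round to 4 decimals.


ADMM iteration with rho = 1.0, z^k = 2.4067, u^k = 0.7818
Step 1: x-update.
Minimize 2*x^2 + 7*x + (1.0/2)*(x - 2.4067 + 0.7818)^2
FOC: (2*2 + 1.0)*x = -7 + 1.0*(2.4067 - 0.7818)
x^{k+1} = -1.075
Step 2: z-update.
Minimize 3*z^2 - 4*z + (1.0/2)*(-1.075 - z + 0.7818)^2
FOC: (2*3 + 1.0)*z = 4 + 1.0*(-1.075 + 0.7818)
z^{k+1} = 0.5295
Step 3: u-update.
u^{k+1} = 0.7818 - 1.075 - 0.5295 = -0.8228
Step 4: Primal residual = |-1.075 - 0.5295| = 1.6046


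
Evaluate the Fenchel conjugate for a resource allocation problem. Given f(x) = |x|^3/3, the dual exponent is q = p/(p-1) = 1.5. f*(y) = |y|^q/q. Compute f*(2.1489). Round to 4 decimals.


The conjugate exponent q satisfies 1/p + 1/q = 1.
p = 3, so q = 3/(3 - 1) = 1.5
|y|^q = 2.1489^1.5 = 3.1501
f*(2.1489) = 3.1501 / 1.5 = 2.1001


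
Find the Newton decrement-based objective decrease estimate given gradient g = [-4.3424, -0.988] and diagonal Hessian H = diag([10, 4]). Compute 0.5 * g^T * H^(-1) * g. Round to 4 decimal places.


Step 1: H is diagonal, so H^(-1) * g = [-0.4342, -0.247].
Step 2: g^T H^(-1) g = sum_i g_i^2 / H_ii
  = (-4.3424)^2/10 + (-0.988)^2/4
  = 1.8856 + 0.244 = 2.1297
Step 3: Objective decrease = 0.5 * g^T H^(-1) g = 1.0648


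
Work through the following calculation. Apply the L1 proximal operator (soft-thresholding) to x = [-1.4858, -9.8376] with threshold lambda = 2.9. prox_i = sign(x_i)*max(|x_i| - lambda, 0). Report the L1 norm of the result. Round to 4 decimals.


Soft-thresholding with lambda = 2.9:
prox(-1.4858) = sign(-1.4858)*max(|-1.4858| - 2.9, 0) = 0.0
prox(-9.8376) = sign(-9.8376)*max(|-9.8376| - 2.9, 0) = -6.9376
prox(x) = [0.0, -6.9376]
||prox(x)||_1 = 0.0 + 6.9376 = 6.9376


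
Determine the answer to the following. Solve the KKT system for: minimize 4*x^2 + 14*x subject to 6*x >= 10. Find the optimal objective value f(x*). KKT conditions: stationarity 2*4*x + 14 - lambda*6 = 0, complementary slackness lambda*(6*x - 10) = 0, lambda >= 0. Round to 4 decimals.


Step 1: Try lambda = 0 (constraint inactive).
x_unc = -14/(2*4) = -1.75
Check: 6*-1.75 = -10.5 < 10 -- violated!
Step 2: Constraint must be active: 6*x = 10
x* = 10/6 = 5/3 = 1.6667 (rounded; the exact value 5/3 is used below)
lambda = (2*4*(5/3) + 14)/6 = 4.5556
Step 3: Compute optimal value.
f(x*) = 4*(5/3)^2 + 14*(5/3) = 34.4444


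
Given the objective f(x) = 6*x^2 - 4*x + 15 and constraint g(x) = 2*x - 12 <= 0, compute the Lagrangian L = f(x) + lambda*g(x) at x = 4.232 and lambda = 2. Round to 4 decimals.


Step 1: Evaluate f(x).
f(4.232) = 6*4.232^2 - 4*4.232 + 15 = 105.5309
Step 2: Evaluate g(x).
g(4.232) = 2*4.232 - 12 = -3.536
Step 3: Compute Lagrangian.
L = 105.5309 + 2*-3.536 = 98.4589


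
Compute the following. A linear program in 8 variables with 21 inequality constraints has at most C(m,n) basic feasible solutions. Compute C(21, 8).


Each vertex corresponds to some choice of n active constraints out of m, so the number of vertices is at most C(m, n) = m! / (n!(m-n)!).
m = 21, n = 8
Numerator: 21 * 20 * 19 * 18 * 17 * 16 * 15 * 14
Denominator: 8! = 40320
C(21, 8) = 203490


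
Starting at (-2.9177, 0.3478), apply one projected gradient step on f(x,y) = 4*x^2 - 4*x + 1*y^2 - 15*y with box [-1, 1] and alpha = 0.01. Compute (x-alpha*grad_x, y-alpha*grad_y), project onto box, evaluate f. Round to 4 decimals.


Step 1: Compute gradient at (-2.9177, 0.3478).
grad_x = 2*4*-2.9177 - 4 = -27.3416
grad_y = 2*1*0.3478 - 15 = -14.3044
Step 2: Gradient step.
x_raw = -2.9177 - 0.01*-27.3416 = -2.6443
y_raw = 0.3478 - 0.01*-14.3044 = 0.4908
Step 3: Project onto [-1, 1].
x_proj = clip(-2.6443) = -1.0
y_proj = clip(0.4908) = 0.4908
Step 4: Evaluate f.
f(-1.0, 0.4908) = 0.8783


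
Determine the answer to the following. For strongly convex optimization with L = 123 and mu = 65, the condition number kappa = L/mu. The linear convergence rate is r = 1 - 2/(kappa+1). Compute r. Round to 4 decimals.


Step 1: Compute the condition number.
kappa = L/mu = 123/65 = 1.8923
Step 2: Compute the convergence rate.
r = 1 - 2/(kappa + 1) = 1 - 2*mu/(L + mu) = (L - mu)/(L + mu) = 58/188 = 0.3085


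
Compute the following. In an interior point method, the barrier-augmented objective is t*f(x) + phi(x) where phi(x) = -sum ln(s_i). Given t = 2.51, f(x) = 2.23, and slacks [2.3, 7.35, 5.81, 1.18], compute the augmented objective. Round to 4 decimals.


Step 1: Compute log-barrier.
ln values: [0.8329, 1.9947, 1.7596, 0.1655]
phi = -(0.8329 + 1.9947 + 1.7596 + 0.1655) = -4.7527
Step 2: Compute augmented objective.
t*f(x) = 2.51*2.23 = 5.5973
Total = 5.5973 - 4.7527 = 0.8446


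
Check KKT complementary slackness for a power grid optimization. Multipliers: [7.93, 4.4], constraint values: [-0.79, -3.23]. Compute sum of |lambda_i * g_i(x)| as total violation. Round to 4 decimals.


KKT complementary slackness check:
lambda_1 * g_1 = 7.93 * -0.79 = -6.2647
lambda_2 * g_2 = 4.4 * -3.23 = -14.212
Total violation = 6.2647 + 14.212 = 20.4767


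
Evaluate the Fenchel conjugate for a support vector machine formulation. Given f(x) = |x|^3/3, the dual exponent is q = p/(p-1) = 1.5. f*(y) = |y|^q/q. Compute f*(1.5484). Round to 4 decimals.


The conjugate exponent q satisfies 1/p + 1/q = 1.
p = 3, so q = 3/(3 - 1) = 1.5
|y|^q = 1.5484^1.5 = 1.9267
f*(1.5484) = 1.9267 / 1.5 = 1.2845


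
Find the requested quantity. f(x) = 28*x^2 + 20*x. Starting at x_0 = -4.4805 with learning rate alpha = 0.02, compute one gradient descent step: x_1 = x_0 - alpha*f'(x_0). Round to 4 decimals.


We compute the gradient at x_0 and apply the update.
f'(x) = 56*x + 20
f'(-4.4805) = 56*-4.4805 + 20 = -230.908
x_1 = -4.4805 - 0.02*-230.908 = 0.1377


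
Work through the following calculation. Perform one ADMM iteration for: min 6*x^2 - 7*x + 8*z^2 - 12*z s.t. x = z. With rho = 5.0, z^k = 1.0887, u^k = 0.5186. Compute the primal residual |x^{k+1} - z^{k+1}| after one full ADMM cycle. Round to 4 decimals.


ADMM iteration with rho = 5.0, z^k = 1.0887, u^k = 0.5186
Step 1: x-update.
Minimize 6*x^2 - 7*x + (5.0/2)*(x - 1.0887 + 0.5186)^2
FOC: (2*6 + 5.0)*x = 7 + 5.0*(1.0887 - 0.5186)
x^{k+1} = 0.5794
Step 2: z-update.
Minimize 8*z^2 - 12*z + (5.0/2)*(0.5794 - z + 0.5186)^2
FOC: (2*8 + 5.0)*z = 12 + 5.0*(0.5794 + 0.5186)
z^{k+1} = 0.8329
Step 3: u-update.
u^{k+1} = 0.5186 + 0.5794 - 0.8329 = 0.2652
Step 4: Primal residual = |0.5794 - 0.8329| = 0.2534


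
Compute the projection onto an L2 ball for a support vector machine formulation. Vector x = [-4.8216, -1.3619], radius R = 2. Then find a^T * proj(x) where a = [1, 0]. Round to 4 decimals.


Step 1: Compute ||x|| (intermediates to 6 decimals).
||x|| = sqrt((-4.8216)^2 + (-1.3619)^2) = 5.010249
Step 2: Project.
Since ||x|| > R, scale = R/||x|| = 2/5.010249 = 0.399182, proj(x) = scale * x
proj(x) = [-1.924696, -0.543646]
Step 3: Dot product.
a^T * proj(x) = 1*(-1.924696) + 0*(-0.543646) = -1.9247


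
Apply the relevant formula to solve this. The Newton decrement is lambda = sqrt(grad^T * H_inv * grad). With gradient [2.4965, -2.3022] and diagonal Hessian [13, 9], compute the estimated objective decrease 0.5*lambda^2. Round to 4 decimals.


Step 1: H is diagonal, so H^(-1) * g = [0.192, -0.2558].
Step 2: g^T H^(-1) g = sum_i g_i^2 / H_ii
  = (2.4965)^2/13 + (-2.3022)^2/9
  = 0.4794 + 0.5889 = 1.0683
Step 3: Objective decrease = 0.5 * g^T H^(-1) g = 0.5342


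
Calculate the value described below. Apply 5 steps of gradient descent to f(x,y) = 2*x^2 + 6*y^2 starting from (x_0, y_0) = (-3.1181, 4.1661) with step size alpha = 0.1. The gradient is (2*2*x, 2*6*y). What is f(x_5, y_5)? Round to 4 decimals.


Gradient descent on f(x,y) = 2*x^2 + 6*y^2.
Starting point: (-3.1181, 4.1661), alpha = 0.1
Step 1: grad_x = 2*2*-3.1181 = -12.4724, grad_y = 2*6*4.1661 = 49.9932
  x_1 = -3.1181 - 0.1*-12.4724 = -1.8709
  y_1 = 4.1661 - 0.1*49.9932 = -0.8332
Step 2: grad_x = 2*2*-1.8709 = -7.4834, grad_y = 2*6*-0.8332 = -9.9986
  x_2 = -1.8709 - 0.1*-7.4834 = -1.1225
  y_2 = -0.8332 - 0.1*-9.9986 = 0.1666
Step 3: grad_x = 2*2*-1.1225 = -4.4901, grad_y = 2*6*0.1666 = 1.9997
  x_3 = -1.1225 - 0.1*-4.4901 = -0.6735
  y_3 = 0.1666 - 0.1*1.9997 = -0.0333
Step 4: grad_x = 2*2*-0.6735 = -2.694, grad_y = 2*6*-0.0333 = -0.3999
  x_4 = -0.6735 - 0.1*-2.694 = -0.4041
  y_4 = -0.0333 - 0.1*-0.3999 = 0.0067
Step 5: grad_x = 2*2*-0.4041 = -1.6164, grad_y = 2*6*0.0067 = 0.08
  x_5 = -0.4041 - 0.1*-1.6164 = -0.2425
  y_5 = 0.0067 - 0.1*0.08 = -0.0013
f(-0.2425, -0.0013) = 2*(-0.2425)^2 + 6*(-0.0013)^2 = 0.1176


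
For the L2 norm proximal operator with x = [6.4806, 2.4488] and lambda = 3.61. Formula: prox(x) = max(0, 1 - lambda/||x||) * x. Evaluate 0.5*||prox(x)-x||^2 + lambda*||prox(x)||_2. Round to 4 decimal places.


Step 1: Compute ||x||.
||x|| = 6.9278
Step 2: Compute scaling factor.
scale = max(0, 1 - 3.61/6.9278) = 0.4789
Step 3: prox(x) = [3.1036, 1.1728]
||prox(x)|| = 3.3178
Step 4: Proximal objective.
0.5*||prox-x||^2 = 6.5161
lambda*||prox|| = 11.9773
Total = 18.4934


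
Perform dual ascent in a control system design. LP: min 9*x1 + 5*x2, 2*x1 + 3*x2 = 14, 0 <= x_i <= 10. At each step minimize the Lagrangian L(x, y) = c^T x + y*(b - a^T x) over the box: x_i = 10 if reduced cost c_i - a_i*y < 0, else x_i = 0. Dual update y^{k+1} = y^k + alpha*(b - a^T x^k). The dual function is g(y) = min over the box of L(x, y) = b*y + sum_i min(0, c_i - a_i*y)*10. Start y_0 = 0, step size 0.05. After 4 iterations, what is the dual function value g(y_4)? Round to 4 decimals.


Dual ascent for LP: min 9*x1 + 5*x2, 2*x1 + 3*x2 = 14, 0 <= x_i <= 10
Step 1: y^k = 0.0, reduced costs: (9.0, 5.0)
  x^k = (0.0, 0.0), subgradient = b - a^T x = 14.0
  y^{k+1} = 0.0 + 0.05*14.0 = 0.7
Step 2: y^k = 0.7, reduced costs: (7.6, 2.9)
  x^k = (0.0, 0.0), subgradient = b - a^T x = 14.0
  y^{k+1} = 0.7 + 0.05*14.0 = 1.4
Step 3: y^k = 1.4, reduced costs: (6.2, 0.8)
  x^k = (0.0, 0.0), subgradient = b - a^T x = 14.0
  y^{k+1} = 1.4 + 0.05*14.0 = 2.1
Step 4: y^k = 2.1, reduced costs: (4.8, -1.3)
  x^k = (0.0, 10.0), subgradient = b - a^T x = -16.0
  y^{k+1} = 2.1 + 0.05*-16.0 = 1.3
Dual objective at y_4 = 1.3: reduced costs (6.4, 1.1), box minimizer x = (0.0, 0.0)
g(y_4) = b*y + (c1 - a1*y)*x1 + (c2 - a2*y)*x2 = 14*1.3 + 6.4*0.0 + 1.1*0.0 = 18.2 + 0.0 + 0.0 = 18.2


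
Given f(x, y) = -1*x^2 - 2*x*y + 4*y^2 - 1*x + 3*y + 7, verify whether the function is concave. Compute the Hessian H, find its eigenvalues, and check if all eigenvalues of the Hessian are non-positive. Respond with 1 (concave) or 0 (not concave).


The Hessian of f(x,y) = -1*x^2 - 2*x*y + 4*y^2 - 1*x + 3*y + 7 is:
H = [[-2, -2], [-2, 8]]
Trace = -2 + 8 = 6
Determinant = -2*8 - (-2)^2 = -20
Discriminant = (6)^2 - 4*-20 = 116.0
Eigenvalues: lambda_1 = -2.3852, lambda_2 = 8.3852
The function is not concave.

0


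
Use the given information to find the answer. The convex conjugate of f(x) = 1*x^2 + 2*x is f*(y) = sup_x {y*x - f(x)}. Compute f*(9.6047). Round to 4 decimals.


f*(y) = sup_x {y*x - a*x^2 - b*x} = sup_x {(y-b)*x - a*x^2}
FOC: (y - b) - 2a*x = 0 => x* = (y - b)/(2a)
x* = (9.6047 - 2)/(2*1) = 3.8024
f*(9.6047) = (y-b)^2/(4a) = (9.6047 - 2)^2/(4*1)
= 57.8315/4 = 14.4579


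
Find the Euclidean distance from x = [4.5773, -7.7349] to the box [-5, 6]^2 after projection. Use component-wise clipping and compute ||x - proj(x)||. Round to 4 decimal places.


Project each component onto [-5, 6].
clip(4.5773) = 4.5773, clip(-7.7349) = -5.0
Projection = [4.5773, -5.0]
Squared diffs: [0.0, 7.4797]
Distance = sqrt(7.4797) = 2.7349


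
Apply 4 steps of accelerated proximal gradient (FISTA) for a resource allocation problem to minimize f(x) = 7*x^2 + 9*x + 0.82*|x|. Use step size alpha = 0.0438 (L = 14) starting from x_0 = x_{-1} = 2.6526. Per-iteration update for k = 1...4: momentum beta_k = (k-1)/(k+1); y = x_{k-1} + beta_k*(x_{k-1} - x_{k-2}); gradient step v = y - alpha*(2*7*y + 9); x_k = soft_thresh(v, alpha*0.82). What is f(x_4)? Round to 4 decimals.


FISTA on f(x) = 7*x^2 + 9*x + 0.82*|x|
L = 14, alpha = 0.0438
Iteration 1: beta = 0.0, y = 2.6526 + 0.0*(2.6526 - 2.6526) = 2.6526
  grad(y) = 46.1364, v = y - alpha*grad = 0.6318
  prox(v) = soft_thresh(0.6318, 0.0359) = 0.5959
Iteration 2: beta = 0.3333, y = 0.5959 + 0.3333*(0.5959 - 2.6526) = -0.0897
  grad(y) = 7.7448, v = y - alpha*grad = -0.4289
  prox(v) = soft_thresh(-0.4289, 0.0359) = -0.393
Iteration 3: beta = 0.5, y = -0.393 + 0.5*(-0.393 - 0.5959) = -0.8874
  grad(y) = -3.4236, v = y - alpha*grad = -0.7374
  prox(v) = soft_thresh(-0.7374, 0.0359) = -0.7015
Iteration 4: beta = 0.6, y = -0.7015 + 0.6*(-0.7015 + 0.393) = -0.8867
  grad(y) = -3.4134, v = y - alpha*grad = -0.7372
  prox(v) = soft_thresh(-0.7372, 0.0359) = -0.7012
f(x_4) = 7*(-0.7012)^2 + 9*(-0.7012) + 0.82*|-0.7012| = -2.294


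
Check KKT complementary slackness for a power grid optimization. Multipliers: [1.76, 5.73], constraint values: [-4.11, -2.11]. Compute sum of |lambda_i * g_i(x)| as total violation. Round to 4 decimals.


KKT complementary slackness check:
lambda_1 * g_1 = 1.76 * -4.11 = -7.2336
lambda_2 * g_2 = 5.73 * -2.11 = -12.0903
Total violation = 7.2336 + 12.0903 = 19.3239


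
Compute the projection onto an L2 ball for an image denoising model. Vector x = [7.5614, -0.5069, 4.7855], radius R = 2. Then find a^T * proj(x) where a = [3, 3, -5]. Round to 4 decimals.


Step 1: Compute ||x|| (intermediates to 6 decimals).
||x|| = sqrt(7.5614^2 + (-0.5069)^2 + 4.7855^2) = 8.962853
Step 2: Project.
Since ||x|| > R, scale = R/||x|| = 2/8.962853 = 0.223143, proj(x) = scale * x
proj(x) = [1.687273, -0.113111, 1.067851]
Step 3: Dot product.
a^T * proj(x) = 3*1.687273 + 3*(-0.113111) - 5*1.067851 = -0.6168


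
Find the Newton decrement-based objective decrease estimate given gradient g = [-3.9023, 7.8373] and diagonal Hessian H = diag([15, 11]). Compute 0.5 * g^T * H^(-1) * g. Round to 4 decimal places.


Step 1: H is diagonal, so H^(-1) * g = [-0.2602, 0.7125].
Step 2: g^T H^(-1) g = sum_i g_i^2 / H_ii
  = (-3.9023)^2/15 + (7.8373)^2/11
  = 1.0152 + 5.5839 = 6.5991
Step 3: Objective decrease = 0.5 * g^T H^(-1) g = 3.2996


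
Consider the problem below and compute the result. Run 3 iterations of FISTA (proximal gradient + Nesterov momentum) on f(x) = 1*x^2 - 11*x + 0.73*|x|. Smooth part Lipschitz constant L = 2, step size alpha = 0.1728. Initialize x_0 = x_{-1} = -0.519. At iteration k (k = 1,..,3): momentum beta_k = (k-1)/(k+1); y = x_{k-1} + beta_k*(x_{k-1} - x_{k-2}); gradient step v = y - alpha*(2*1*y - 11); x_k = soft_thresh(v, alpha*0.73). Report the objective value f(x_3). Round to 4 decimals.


FISTA on f(x) = 1*x^2 - 11*x + 0.73*|x|
L = 2, alpha = 0.1728
Iteration 1: beta = 0.0, y = -0.519 + 0.0*(-0.519 + 0.519) = -0.519
  grad(y) = -12.038, v = y - alpha*grad = 1.5612
  prox(v) = soft_thresh(1.5612, 0.1261) = 1.435
Iteration 2: beta = 0.3333, y = 1.435 + 0.3333*(1.435 + 0.519) = 2.0864
  grad(y) = -6.8273, v = y - alpha*grad = 3.2661
  prox(v) = soft_thresh(3.2661, 0.1261) = 3.14
Iteration 3: beta = 0.5, y = 3.14 + 0.5*(3.14 - 1.435) = 3.9924
  grad(y) = -3.0151, v = y - alpha*grad = 4.5135
  prox(v) = soft_thresh(4.5135, 0.1261) = 4.3873
f(x_3) = 1*4.3873^2 - 11*4.3873 + 0.73*|4.3873| = -25.8092


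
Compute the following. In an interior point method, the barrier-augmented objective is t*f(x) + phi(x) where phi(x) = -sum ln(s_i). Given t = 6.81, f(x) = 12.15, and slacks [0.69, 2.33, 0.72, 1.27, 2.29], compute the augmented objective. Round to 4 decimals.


Step 1: Compute log-barrier.
ln values: [-0.3711, 0.8459, -0.3285, 0.239, 0.8286]
phi = -(-0.3711 + 0.8459 - 0.3285 + 0.239 + 0.8286) = -1.2139
Step 2: Compute augmented objective.
t*f(x) = 6.81*12.15 = 82.7415
Total = 82.7415 - 1.2139 = 81.5276


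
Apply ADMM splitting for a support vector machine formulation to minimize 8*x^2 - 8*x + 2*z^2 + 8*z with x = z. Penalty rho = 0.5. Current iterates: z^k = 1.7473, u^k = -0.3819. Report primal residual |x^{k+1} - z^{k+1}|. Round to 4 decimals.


ADMM iteration with rho = 0.5, z^k = 1.7473, u^k = -0.3819
Step 1: x-update.
Minimize 8*x^2 - 8*x + (0.5/2)*(x - 1.7473 - 0.3819)^2
FOC: (2*8 + 0.5)*x = 8 + 0.5*(1.7473 + 0.3819)
x^{k+1} = 0.5494
Step 2: z-update.
Minimize 2*z^2 + 8*z + (0.5/2)*(0.5494 - z - 0.3819)^2
FOC: (2*2 + 0.5)*z = -8 + 0.5*(0.5494 - 0.3819)
z^{k+1} = -1.7592
Step 3: u-update.
u^{k+1} = -0.3819 + 0.5494 + 1.7592 = 1.9266
Step 4: Primal residual = |0.5494 + 1.7592| = 2.3085


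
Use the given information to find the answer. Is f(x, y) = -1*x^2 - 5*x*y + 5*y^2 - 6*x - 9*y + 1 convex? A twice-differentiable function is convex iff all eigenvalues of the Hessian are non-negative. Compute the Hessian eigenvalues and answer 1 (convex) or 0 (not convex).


The Hessian of f(x,y) = -1*x^2 - 5*x*y + 5*y^2 - 6*x - 9*y + 1 is:
H = [[-2, -5], [-5, 10]]
Trace = -2 + 10 = 8
Determinant = -2*10 - (-5)^2 = -45
Discriminant = (8)^2 - 4*-45 = 244.0
Eigenvalues: lambda_1 = -3.8102, lambda_2 = 11.8102
The function is not convex.

0


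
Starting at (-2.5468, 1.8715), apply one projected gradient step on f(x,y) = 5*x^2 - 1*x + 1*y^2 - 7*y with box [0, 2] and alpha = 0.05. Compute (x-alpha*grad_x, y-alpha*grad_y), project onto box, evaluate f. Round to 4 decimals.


Step 1: Compute gradient at (-2.5468, 1.8715).
grad_x = 2*5*-2.5468 - 1 = -26.468
grad_y = 2*1*1.8715 - 7 = -3.257
Step 2: Gradient step.
x_raw = -2.5468 - 0.05*-26.468 = -1.2234
y_raw = 1.8715 - 0.05*-3.257 = 2.0344
Step 3: Project onto [0, 2].
x_proj = clip(-1.2234) = 0.0
y_proj = clip(2.0344) = 2.0
Step 4: Evaluate f.
f(0.0, 2.0) = -10.0


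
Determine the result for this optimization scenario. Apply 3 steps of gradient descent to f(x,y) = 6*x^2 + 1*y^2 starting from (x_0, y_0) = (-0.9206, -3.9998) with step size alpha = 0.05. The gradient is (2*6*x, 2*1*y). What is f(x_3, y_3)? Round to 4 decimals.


Gradient descent on f(x,y) = 6*x^2 + 1*y^2.
Starting point: (-0.9206, -3.9998), alpha = 0.05
Step 1: grad_x = 2*6*-0.9206 = -11.0472, grad_y = 2*1*-3.9998 = -7.9996
  x_1 = -0.9206 - 0.05*-11.0472 = -0.3682
  y_1 = -3.9998 - 0.05*-7.9996 = -3.5998
Step 2: grad_x = 2*6*-0.3682 = -4.4189, grad_y = 2*1*-3.5998 = -7.1996
  x_2 = -0.3682 - 0.05*-4.4189 = -0.1473
  y_2 = -3.5998 - 0.05*-7.1996 = -3.2398
Step 3: grad_x = 2*6*-0.1473 = -1.7676, grad_y = 2*1*-3.2398 = -6.4797
  x_3 = -0.1473 - 0.05*-1.7676 = -0.0589
  y_3 = -3.2398 - 0.05*-6.4797 = -2.9159
f(-0.0589, -2.9159) = 6*(-0.0589)^2 + 1*(-2.9159)^2 = 8.523


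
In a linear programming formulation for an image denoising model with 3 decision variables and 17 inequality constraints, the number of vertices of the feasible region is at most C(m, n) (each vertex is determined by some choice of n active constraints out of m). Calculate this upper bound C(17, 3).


Each vertex corresponds to some choice of n active constraints out of m, so the number of vertices is at most C(m, n) = m! / (n!(m-n)!).
m = 17, n = 3
Numerator: 17 * 16 * 15
Denominator: 3! = 6
C(17, 3) = 680


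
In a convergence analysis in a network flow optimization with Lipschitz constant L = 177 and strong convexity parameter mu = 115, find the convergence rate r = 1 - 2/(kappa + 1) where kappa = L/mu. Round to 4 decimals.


Step 1: Compute the condition number.
kappa = L/mu = 177/115 = 1.5391
Step 2: Compute the convergence rate.
r = 1 - 2/(kappa + 1) = 1 - 2*mu/(L + mu) = (L - mu)/(L + mu) = 62/292 = 0.2123


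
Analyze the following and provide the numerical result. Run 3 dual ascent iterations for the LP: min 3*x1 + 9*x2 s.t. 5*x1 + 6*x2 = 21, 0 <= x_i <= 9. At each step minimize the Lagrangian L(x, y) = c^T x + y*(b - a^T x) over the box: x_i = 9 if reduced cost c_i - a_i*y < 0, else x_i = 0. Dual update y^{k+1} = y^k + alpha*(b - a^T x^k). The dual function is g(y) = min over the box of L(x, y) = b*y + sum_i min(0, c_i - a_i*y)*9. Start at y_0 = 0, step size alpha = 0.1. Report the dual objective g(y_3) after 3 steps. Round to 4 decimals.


Dual ascent for LP: min 3*x1 + 9*x2, 5*x1 + 6*x2 = 21, 0 <= x_i <= 9
Step 1: y^k = 0.0, reduced costs: (3.0, 9.0)
  x^k = (0.0, 0.0), subgradient = b - a^T x = 21.0
  y^{k+1} = 0.0 + 0.1*21.0 = 2.1
Step 2: y^k = 2.1, reduced costs: (-7.5, -3.6)
  x^k = (9.0, 9.0), subgradient = b - a^T x = -78.0
  y^{k+1} = 2.1 + 0.1*-78.0 = -5.7
Step 3: y^k = -5.7, reduced costs: (31.5, 43.2)
  x^k = (0.0, 0.0), subgradient = b - a^T x = 21.0
  y^{k+1} = -5.7 + 0.1*21.0 = -3.6
Dual objective at y_3 = -3.6: reduced costs (21.0, 30.6), box minimizer x = (0.0, 0.0)
g(y_3) = b*y + (c1 - a1*y)*x1 + (c2 - a2*y)*x2 = 21*(-3.6) + 21.0*0.0 + 30.6*0.0 = -75.6 + 0.0 + 0.0 = -75.6


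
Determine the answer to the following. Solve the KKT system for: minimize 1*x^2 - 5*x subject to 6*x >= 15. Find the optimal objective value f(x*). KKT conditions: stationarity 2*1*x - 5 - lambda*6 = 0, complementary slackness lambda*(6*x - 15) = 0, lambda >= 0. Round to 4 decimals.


Step 1: Try lambda = 0 (constraint inactive).
Stationarity: 2*1*x - 5 = 0
x* = 5/(2*1) = 2.5
Check constraint: 6*2.5 = 15.0 >= 15 -- satisfied.
Step 2: Compute optimal value.
f(x*) = 1*2.5^2 - 5*2.5 = -6.25


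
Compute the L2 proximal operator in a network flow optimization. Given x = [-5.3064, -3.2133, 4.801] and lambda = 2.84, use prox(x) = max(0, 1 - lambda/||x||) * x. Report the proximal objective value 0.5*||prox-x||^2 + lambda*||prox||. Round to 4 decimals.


Step 1: Compute ||x||.
||x|| = 7.8443
Step 2: Compute scaling factor.
scale = max(0, 1 - 2.84/7.8443) = 0.638
Step 3: prox(x) = [-3.3852, -2.0499, 3.0628]
||prox(x)|| = 5.0043
Step 4: Proximal objective.
0.5*||prox-x||^2 = 4.0328
lambda*||prox|| = 14.2122
Total = 18.245


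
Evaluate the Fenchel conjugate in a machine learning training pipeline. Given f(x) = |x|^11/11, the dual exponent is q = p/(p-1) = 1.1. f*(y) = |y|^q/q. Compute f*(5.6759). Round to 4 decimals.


The conjugate exponent q satisfies 1/p + 1/q = 1.
p = 11, so q = 11/(11 - 1) = 1.1
|y|^q = 5.6759^1.1 = 6.7521
f*(5.6759) = 6.7521 / 1.1 = 6.1383


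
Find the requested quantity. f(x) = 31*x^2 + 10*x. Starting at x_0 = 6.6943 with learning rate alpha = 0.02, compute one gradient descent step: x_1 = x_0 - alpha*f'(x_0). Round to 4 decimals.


We compute the gradient at x_0 and apply the update.
f'(x) = 62*x + 10
f'(6.6943) = 62*6.6943 + 10 = 425.0466
x_1 = 6.6943 - 0.02*425.0466 = -1.8066


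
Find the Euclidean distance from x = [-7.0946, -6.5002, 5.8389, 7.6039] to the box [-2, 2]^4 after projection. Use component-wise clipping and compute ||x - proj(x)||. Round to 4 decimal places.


Project each component onto [-2, 2].
clip(-7.0946) = -2.0, clip(-6.5002) = -2.0, clip(5.8389) = 2.0, clip(7.6039) = 2.0
Projection = [-2.0, -2.0, 2.0, 2.0]
Squared diffs: [25.9549, 20.2518, 14.7372, 31.4037]
Distance = sqrt(92.3476) = 9.6098


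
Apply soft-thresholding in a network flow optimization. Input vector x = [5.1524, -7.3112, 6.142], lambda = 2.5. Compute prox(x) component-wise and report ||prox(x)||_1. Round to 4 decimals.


Soft-thresholding with lambda = 2.5:
prox(5.1524) = sign(5.1524)*max(|5.1524| - 2.5, 0) = 2.6524
prox(-7.3112) = sign(-7.3112)*max(|-7.3112| - 2.5, 0) = -4.8112
prox(6.142) = sign(6.142)*max(|6.142| - 2.5, 0) = 3.642
prox(x) = [2.6524, -4.8112, 3.642]
||prox(x)||_1 = 2.6524 + 4.8112 + 3.642 = 11.1056


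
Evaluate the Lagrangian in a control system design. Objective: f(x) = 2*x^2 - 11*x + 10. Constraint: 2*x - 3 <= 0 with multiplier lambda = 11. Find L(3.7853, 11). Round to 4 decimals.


Step 1: Evaluate f(x).
f(3.7853) = 2*3.7853^2 - 11*3.7853 + 10 = -2.9813
Step 2: Evaluate g(x).
g(3.7853) = 2*3.7853 - 3 = 4.5706
Step 3: Compute Lagrangian.
L = -2.9813 + 11*4.5706 = 47.2953


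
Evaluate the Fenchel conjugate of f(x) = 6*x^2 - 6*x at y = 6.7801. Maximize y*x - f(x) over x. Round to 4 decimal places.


f*(y) = sup_x {y*x - a*x^2 - b*x} = sup_x {(y-b)*x - a*x^2}
FOC: (y - b) - 2a*x = 0 => x* = (y - b)/(2a)
x* = (6.7801 + 6)/(2*6) = 1.065
f*(6.7801) = (y-b)^2/(4a) = (6.7801 + 6)^2/(4*6)
= 163.331/24 = 6.8055


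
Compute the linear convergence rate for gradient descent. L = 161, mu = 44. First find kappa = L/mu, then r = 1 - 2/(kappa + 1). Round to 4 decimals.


Step 1: Compute the condition number.
kappa = L/mu = 161/44 = 3.6591
Step 2: Compute the convergence rate.
r = 1 - 2/(kappa + 1) = 1 - 2*mu/(L + mu) = (L - mu)/(L + mu) = 117/205 = 0.5707


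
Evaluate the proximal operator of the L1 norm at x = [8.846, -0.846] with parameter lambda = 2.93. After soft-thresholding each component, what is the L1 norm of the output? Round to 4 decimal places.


Soft-thresholding with lambda = 2.93:
prox(8.846) = sign(8.846)*max(|8.846| - 2.93, 0) = 5.916
prox(-0.846) = sign(-0.846)*max(|-0.846| - 2.93, 0) = 0.0
prox(x) = [5.916, 0.0]
||prox(x)||_1 = 5.916 + 0.0 = 5.916


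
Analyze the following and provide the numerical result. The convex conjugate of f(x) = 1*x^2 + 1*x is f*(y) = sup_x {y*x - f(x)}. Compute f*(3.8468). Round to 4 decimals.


f*(y) = sup_x {y*x - a*x^2 - b*x} = sup_x {(y-b)*x - a*x^2}
FOC: (y - b) - 2a*x = 0 => x* = (y - b)/(2a)
x* = (3.8468 - 1)/(2*1) = 1.4234
f*(3.8468) = (y-b)^2/(4a) = (3.8468 - 1)^2/(4*1)
= 8.1043/4 = 2.0261


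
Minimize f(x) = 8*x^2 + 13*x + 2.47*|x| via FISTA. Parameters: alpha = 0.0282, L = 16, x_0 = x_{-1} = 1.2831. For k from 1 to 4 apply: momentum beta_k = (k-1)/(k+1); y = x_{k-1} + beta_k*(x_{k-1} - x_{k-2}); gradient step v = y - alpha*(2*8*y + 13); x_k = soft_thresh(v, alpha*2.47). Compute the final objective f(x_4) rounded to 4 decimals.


FISTA on f(x) = 8*x^2 + 13*x + 2.47*|x|
L = 16, alpha = 0.0282
Iteration 1: beta = 0.0, y = 1.2831 + 0.0*(1.2831 - 1.2831) = 1.2831
  grad(y) = 33.5296, v = y - alpha*grad = 0.3376
  prox(v) = soft_thresh(0.3376, 0.0697) = 0.2679
Iteration 2: beta = 0.3333, y = 0.2679 + 0.3333*(0.2679 - 1.2831) = -0.0705
  grad(y) = 11.8722, v = y - alpha*grad = -0.4053
  prox(v) = soft_thresh(-0.4053, 0.0697) = -0.3356
Iteration 3: beta = 0.5, y = -0.3356 + 0.5*(-0.3356 - 0.2679) = -0.6374
  grad(y) = 2.8016, v = y - alpha*grad = -0.7164
  prox(v) = soft_thresh(-0.7164, 0.0697) = -0.6467
Iteration 4: beta = 0.6, y = -0.6467 + 0.6*(-0.6467 + 0.3356) = -0.8334
  grad(y) = -0.3348, v = y - alpha*grad = -0.824
  prox(v) = soft_thresh(-0.824, 0.0697) = -0.7543
f(x_4) = 8*(-0.7543)^2 + 13*(-0.7543) + 2.47*|-0.7543| = -3.391


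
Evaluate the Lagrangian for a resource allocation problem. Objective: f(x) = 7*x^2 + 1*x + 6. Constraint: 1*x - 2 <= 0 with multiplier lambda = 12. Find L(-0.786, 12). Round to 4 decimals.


Step 1: Evaluate f(x).
f(-0.786) = 7*(-0.786)^2 + 1*(-0.786) + 6 = 9.5386
Step 2: Evaluate g(x).
g(-0.786) = 1*-0.786 - 2 = -2.786
Step 3: Compute Lagrangian.
L = 9.5386 + 12*-2.786 = -23.8934


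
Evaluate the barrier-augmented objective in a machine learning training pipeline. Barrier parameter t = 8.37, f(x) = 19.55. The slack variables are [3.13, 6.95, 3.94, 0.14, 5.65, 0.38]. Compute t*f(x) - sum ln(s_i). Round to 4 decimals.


Step 1: Compute log-barrier.
ln values: [1.141, 1.9387, 1.3712, -1.9661, 1.7317, -0.9676]
phi = -(1.141 + 1.9387 + 1.3712 - 1.9661 + 1.7317 - 0.9676) = -3.2489
Step 2: Compute augmented objective.
t*f(x) = 8.37*19.55 = 163.6335
Total = 163.6335 - 3.2489 = 160.3846


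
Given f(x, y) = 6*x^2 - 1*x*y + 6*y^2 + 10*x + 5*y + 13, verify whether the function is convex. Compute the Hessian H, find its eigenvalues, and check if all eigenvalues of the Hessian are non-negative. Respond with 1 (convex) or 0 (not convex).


The Hessian of f(x,y) = 6*x^2 - 1*x*y + 6*y^2 + 10*x + 5*y + 13 is:
H = [[12, -1], [-1, 12]]
Trace = 12 + 12 = 24
Determinant = 12*12 - (-1)^2 = 143
Discriminant = (24)^2 - 4*143 = 4.0
Eigenvalues: lambda_1 = 11.0, lambda_2 = 13.0
The function is convex.

1


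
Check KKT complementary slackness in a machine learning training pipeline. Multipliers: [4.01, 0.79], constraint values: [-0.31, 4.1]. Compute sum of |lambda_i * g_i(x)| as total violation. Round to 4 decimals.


KKT complementary slackness check:
lambda_1 * g_1 = 4.01 * -0.31 = -1.2431
lambda_2 * g_2 = 0.79 * 4.1 = 3.239
Total violation = 1.2431 + 3.239 = 4.4821


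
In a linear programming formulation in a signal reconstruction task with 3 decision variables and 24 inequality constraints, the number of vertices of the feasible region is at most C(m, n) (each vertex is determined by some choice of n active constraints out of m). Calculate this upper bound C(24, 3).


Each vertex corresponds to some choice of n active constraints out of m, so the number of vertices is at most C(m, n) = m! / (n!(m-n)!).
m = 24, n = 3
Numerator: 24 * 23 * 22
Denominator: 3! = 6
C(24, 3) = 2024


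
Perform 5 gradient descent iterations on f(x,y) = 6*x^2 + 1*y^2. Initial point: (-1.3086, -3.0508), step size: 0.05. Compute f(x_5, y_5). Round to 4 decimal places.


Gradient descent on f(x,y) = 6*x^2 + 1*y^2.
Starting point: (-1.3086, -3.0508), alpha = 0.05
Step 1: grad_x = 2*6*-1.3086 = -15.7032, grad_y = 2*1*-3.0508 = -6.1016
  x_1 = -1.3086 - 0.05*-15.7032 = -0.5234
  y_1 = -3.0508 - 0.05*-6.1016 = -2.7457
Step 2: grad_x = 2*6*-0.5234 = -6.2813, grad_y = 2*1*-2.7457 = -5.4914
  x_2 = -0.5234 - 0.05*-6.2813 = -0.2094
  y_2 = -2.7457 - 0.05*-5.4914 = -2.4711
Step 3: grad_x = 2*6*-0.2094 = -2.5125, grad_y = 2*1*-2.4711 = -4.9423
  x_3 = -0.2094 - 0.05*-2.5125 = -0.0838
  y_3 = -2.4711 - 0.05*-4.9423 = -2.224
Step 4: grad_x = 2*6*-0.0838 = -1.005, grad_y = 2*1*-2.224 = -4.4481
  x_4 = -0.0838 - 0.05*-1.005 = -0.0335
  y_4 = -2.224 - 0.05*-4.4481 = -2.0016
Step 5: grad_x = 2*6*-0.0335 = -0.402, grad_y = 2*1*-2.0016 = -4.0033
  x_5 = -0.0335 - 0.05*-0.402 = -0.0134
  y_5 = -2.0016 - 0.05*-4.0033 = -1.8015
f(-0.0134, -1.8015) = 6*(-0.0134)^2 + 1*(-1.8015)^2 = 3.2464


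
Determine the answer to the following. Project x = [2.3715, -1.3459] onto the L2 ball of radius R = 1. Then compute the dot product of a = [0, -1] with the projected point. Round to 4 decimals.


Step 1: Compute ||x|| (intermediates to 6 decimals).
||x|| = sqrt(2.3715^2 + (-1.3459)^2) = 2.726804
Step 2: Project.
Since ||x|| > R, scale = R/||x|| = 1/2.726804 = 0.36673, proj(x) = scale * x
proj(x) = [0.8697, -0.493582]
Step 3: Dot product.
a^T * proj(x) = 0*0.8697 - 1*(-0.493582) = 0.4936
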